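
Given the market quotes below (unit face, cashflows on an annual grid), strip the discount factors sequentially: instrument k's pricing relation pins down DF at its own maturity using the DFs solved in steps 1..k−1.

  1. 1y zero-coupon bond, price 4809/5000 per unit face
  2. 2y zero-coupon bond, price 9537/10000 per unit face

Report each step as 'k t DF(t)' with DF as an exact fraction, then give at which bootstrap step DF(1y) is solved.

1 1 4809/5000
2 2 9537/10000
DF(1y) is solved at step 1

step 1 [1y] zero: DF = P = 4809/5000 ≈ 0.961800
step 2 [2y] zero: DF = P = 9537/10000 ≈ 0.953700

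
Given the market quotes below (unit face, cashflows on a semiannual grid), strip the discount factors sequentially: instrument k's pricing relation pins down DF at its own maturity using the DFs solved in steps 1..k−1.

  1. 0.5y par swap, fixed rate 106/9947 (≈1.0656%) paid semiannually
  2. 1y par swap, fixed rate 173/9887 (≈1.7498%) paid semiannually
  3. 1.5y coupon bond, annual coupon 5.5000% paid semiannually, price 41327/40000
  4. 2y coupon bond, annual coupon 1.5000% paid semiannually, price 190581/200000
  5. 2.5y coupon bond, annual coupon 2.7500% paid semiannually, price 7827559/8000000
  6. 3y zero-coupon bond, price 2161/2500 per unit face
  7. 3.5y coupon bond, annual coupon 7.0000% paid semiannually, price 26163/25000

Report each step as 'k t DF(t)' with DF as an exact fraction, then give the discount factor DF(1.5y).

step 1 [0.5y] swap r/2=53/9947: DF=(1 − 53/9947·(0))/(1+53/9947) = 9947/10000 ≈ 0.994700
step 2 [1y] swap r/2=173/19774: DF=(1 − 173/19774·(0.994700))/(1+173/19774) = 9827/10000 ≈ 0.982700
step 3 [1.5y] bond c/2=11/400: DF=(41327/40000 − 11/400·(0.994700+0.982700))/(1+11/400) = 4763/5000 ≈ 0.952600
step 4 [2y] bond c/2=3/400: DF=(190581/200000 − 3/400·(0.994700+0.982700+0.952600))/(1+3/400) = 231/250 ≈ 0.924000
step 5 [2.5y] bond c/2=11/800: DF=(7827559/8000000 − 11/800·(0.994700+0.982700+0.952600+0.924000))/(1+11/800) = 9129/10000 ≈ 0.912900
step 6 [3y] zero: DF = P = 2161/2500 ≈ 0.864400
step 7 [3.5y] bond c/2=7/200: DF=(26163/25000 − 7/200·(0.994700+0.982700+0.952600+0.924000+0.912900+0.864400))/(1+7/200) = 8207/10000 ≈ 0.820700

1 1/2 9947/10000
2 1 9827/10000
3 3/2 4763/5000
4 2 231/250
5 5/2 9129/10000
6 3 2161/2500
7 7/2 8207/10000
DF(1.5y) = 4763/5000 ≈ 0.952600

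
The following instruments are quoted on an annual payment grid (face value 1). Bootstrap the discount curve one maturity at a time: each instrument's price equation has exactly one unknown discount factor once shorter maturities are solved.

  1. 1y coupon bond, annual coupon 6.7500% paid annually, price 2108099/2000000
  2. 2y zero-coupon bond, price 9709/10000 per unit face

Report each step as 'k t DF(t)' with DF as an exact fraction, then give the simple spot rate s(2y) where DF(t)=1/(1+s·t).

step 1 [1y] bond c/1=27/400: DF=(2108099/2000000 − 27/400·(0))/(1+27/400) = 4937/5000 ≈ 0.987400
step 2 [2y] zero: DF = P = 9709/10000 ≈ 0.970900

1 1 4937/5000
2 2 9709/10000
s(2y) = (1/(9709/10000) − 1)/(2) = 291/19418 ≈ 1.4986%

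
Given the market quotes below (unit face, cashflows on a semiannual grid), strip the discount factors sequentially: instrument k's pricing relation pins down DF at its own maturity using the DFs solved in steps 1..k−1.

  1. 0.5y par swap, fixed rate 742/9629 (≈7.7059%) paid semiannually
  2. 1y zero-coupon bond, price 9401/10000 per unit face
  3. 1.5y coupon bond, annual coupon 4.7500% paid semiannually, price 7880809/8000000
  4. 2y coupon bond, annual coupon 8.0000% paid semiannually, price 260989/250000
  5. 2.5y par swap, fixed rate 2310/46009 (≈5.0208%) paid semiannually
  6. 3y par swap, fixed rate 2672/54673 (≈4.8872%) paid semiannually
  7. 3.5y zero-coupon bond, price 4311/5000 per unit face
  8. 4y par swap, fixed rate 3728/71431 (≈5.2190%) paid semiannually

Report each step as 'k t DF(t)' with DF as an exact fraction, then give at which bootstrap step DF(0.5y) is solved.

1 1/2 9629/10000
2 1 9401/10000
3 3/2 9181/10000
4 2 8953/10000
5 5/2 1769/2000
6 3 1083/1250
7 7/2 4311/5000
8 4 1017/1250
DF(0.5y) is solved at step 1

step 1 [0.5y] swap r/2=371/9629: DF=(1 − 371/9629·(0))/(1+371/9629) = 9629/10000 ≈ 0.962900
step 2 [1y] zero: DF = P = 9401/10000 ≈ 0.940100
step 3 [1.5y] bond c/2=19/800: DF=(7880809/8000000 − 19/800·(0.962900+0.940100))/(1+19/800) = 9181/10000 ≈ 0.918100
step 4 [2y] bond c/2=1/25: DF=(260989/250000 − 1/25·(0.962900+0.940100+0.918100))/(1+1/25) = 8953/10000 ≈ 0.895300
step 5 [2.5y] swap r/2=1155/46009: DF=(1 − 1155/46009·(0.962900+0.940100+0.918100+0.895300))/(1+1155/46009) = 1769/2000 ≈ 0.884500
step 6 [3y] swap r/2=1336/54673: DF=(1 − 1336/54673·(0.962900+0.940100+0.918100+0.895300+0.884500))/(1+1336/54673) = 1083/1250 ≈ 0.866400
step 7 [3.5y] zero: DF = P = 4311/5000 ≈ 0.862200
step 8 [4y] swap r/2=1864/71431: DF=(1 − 1864/71431·(0.962900+0.940100+0.918100+0.895300+0.884500+0.866400+0.862200))/(1+1864/71431) = 1017/1250 ≈ 0.813600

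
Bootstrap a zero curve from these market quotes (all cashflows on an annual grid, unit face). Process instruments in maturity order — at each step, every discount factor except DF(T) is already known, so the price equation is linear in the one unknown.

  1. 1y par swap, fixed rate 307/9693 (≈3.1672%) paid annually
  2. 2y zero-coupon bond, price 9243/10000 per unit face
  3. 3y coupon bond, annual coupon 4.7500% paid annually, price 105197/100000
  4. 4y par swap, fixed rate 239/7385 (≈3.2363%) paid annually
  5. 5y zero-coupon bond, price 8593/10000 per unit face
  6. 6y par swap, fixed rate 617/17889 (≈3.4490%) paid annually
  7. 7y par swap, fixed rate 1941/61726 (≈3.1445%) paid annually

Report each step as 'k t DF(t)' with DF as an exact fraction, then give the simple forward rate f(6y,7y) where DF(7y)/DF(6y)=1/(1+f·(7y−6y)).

1 1 9693/10000
2 2 9243/10000
3 3 574/625
4 4 1761/2000
5 5 8593/10000
6 6 8149/10000
7 7 8059/10000
f(6y,7y) = ((8149/10000)/(8059/10000) − 1)/(1) = 90/8059 ≈ 1.1168%

step 1 [1y] swap r/1=307/9693: DF=(1 − 307/9693·(0))/(1+307/9693) = 9693/10000 ≈ 0.969300
step 2 [2y] zero: DF = P = 9243/10000 ≈ 0.924300
step 3 [3y] bond c/1=19/400: DF=(105197/100000 − 19/400·(0.969300+0.924300))/(1+19/400) = 574/625 ≈ 0.918400
step 4 [4y] swap r/1=239/7385: DF=(1 − 239/7385·(0.969300+0.924300+0.918400))/(1+239/7385) = 1761/2000 ≈ 0.880500
step 5 [5y] zero: DF = P = 8593/10000 ≈ 0.859300
step 6 [6y] swap r/1=617/17889: DF=(1 − 617/17889·(0.969300+0.924300+0.918400+0.880500+0.859300))/(1+617/17889) = 8149/10000 ≈ 0.814900
step 7 [7y] swap r/1=1941/61726: DF=(1 − 1941/61726·(0.969300+0.924300+0.918400+0.880500+0.859300+0.814900))/(1+1941/61726) = 8059/10000 ≈ 0.805900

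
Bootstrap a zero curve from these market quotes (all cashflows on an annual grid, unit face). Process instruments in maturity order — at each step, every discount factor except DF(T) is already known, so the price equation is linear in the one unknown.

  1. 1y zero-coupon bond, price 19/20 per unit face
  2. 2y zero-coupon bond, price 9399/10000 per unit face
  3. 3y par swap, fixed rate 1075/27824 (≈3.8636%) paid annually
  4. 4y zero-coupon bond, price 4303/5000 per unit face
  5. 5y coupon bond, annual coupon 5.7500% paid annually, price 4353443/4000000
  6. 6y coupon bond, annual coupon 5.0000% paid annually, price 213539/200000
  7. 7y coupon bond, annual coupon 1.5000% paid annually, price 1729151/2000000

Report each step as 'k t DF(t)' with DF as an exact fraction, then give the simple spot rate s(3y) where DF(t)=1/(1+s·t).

1 1 19/20
2 2 9399/10000
3 3 357/400
4 4 4303/5000
5 5 8311/10000
6 6 4019/5000
7 7 3869/5000
s(3y) = (1/(357/400) − 1)/(3) = 43/1071 ≈ 4.0149%

step 1 [1y] zero: DF = P = 19/20 ≈ 0.950000
step 2 [2y] zero: DF = P = 9399/10000 ≈ 0.939900
step 3 [3y] swap r/1=1075/27824: DF=(1 − 1075/27824·(0.950000+0.939900))/(1+1075/27824) = 357/400 ≈ 0.892500
step 4 [4y] zero: DF = P = 4303/5000 ≈ 0.860600
step 5 [5y] bond c/1=23/400: DF=(4353443/4000000 − 23/400·(0.950000+0.939900+0.892500+0.860600))/(1+23/400) = 8311/10000 ≈ 0.831100
step 6 [6y] bond c/1=1/20: DF=(213539/200000 − 1/20·(0.950000+0.939900+0.892500+0.860600+0.831100))/(1+1/20) = 4019/5000 ≈ 0.803800
step 7 [7y] bond c/1=3/200: DF=(1729151/2000000 − 3/200·(0.950000+0.939900+0.892500+0.860600+0.831100+0.803800))/(1+3/200) = 3869/5000 ≈ 0.773800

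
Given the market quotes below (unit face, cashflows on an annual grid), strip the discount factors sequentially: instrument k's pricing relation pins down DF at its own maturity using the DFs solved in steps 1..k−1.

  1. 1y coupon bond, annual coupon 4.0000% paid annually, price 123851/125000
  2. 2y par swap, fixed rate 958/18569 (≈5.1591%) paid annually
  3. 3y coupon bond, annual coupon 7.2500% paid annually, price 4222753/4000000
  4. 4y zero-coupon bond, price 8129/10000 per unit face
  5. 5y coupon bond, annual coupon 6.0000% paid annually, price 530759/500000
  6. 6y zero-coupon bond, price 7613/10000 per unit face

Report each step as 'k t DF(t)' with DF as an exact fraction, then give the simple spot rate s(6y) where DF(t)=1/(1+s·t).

step 1 [1y] bond c/1=1/25: DF=(123851/125000 − 1/25·(0))/(1+1/25) = 9527/10000 ≈ 0.952700
step 2 [2y] swap r/1=958/18569: DF=(1 − 958/18569·(0.952700))/(1+958/18569) = 4521/5000 ≈ 0.904200
step 3 [3y] bond c/1=29/400: DF=(4222753/4000000 − 29/400·(0.952700+0.904200))/(1+29/400) = 2147/2500 ≈ 0.858800
step 4 [4y] zero: DF = P = 8129/10000 ≈ 0.812900
step 5 [5y] bond c/1=3/50: DF=(530759/500000 − 3/50·(0.952700+0.904200+0.858800+0.812900))/(1+3/50) = 8017/10000 ≈ 0.801700
step 6 [6y] zero: DF = P = 7613/10000 ≈ 0.761300

1 1 9527/10000
2 2 4521/5000
3 3 2147/2500
4 4 8129/10000
5 5 8017/10000
6 6 7613/10000
s(6y) = (1/(7613/10000) − 1)/(6) = 2387/45678 ≈ 5.2257%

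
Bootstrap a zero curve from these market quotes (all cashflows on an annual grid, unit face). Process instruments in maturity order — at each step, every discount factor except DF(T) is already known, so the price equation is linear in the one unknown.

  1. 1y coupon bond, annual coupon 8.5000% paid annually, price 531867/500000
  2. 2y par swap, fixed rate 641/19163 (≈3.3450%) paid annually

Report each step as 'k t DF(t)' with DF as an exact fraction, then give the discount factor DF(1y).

step 1 [1y] bond c/1=17/200: DF=(531867/500000 − 17/200·(0))/(1+17/200) = 2451/2500 ≈ 0.980400
step 2 [2y] swap r/1=641/19163: DF=(1 − 641/19163·(0.980400))/(1+641/19163) = 9359/10000 ≈ 0.935900

1 1 2451/2500
2 2 9359/10000
DF(1y) = 2451/2500 ≈ 0.980400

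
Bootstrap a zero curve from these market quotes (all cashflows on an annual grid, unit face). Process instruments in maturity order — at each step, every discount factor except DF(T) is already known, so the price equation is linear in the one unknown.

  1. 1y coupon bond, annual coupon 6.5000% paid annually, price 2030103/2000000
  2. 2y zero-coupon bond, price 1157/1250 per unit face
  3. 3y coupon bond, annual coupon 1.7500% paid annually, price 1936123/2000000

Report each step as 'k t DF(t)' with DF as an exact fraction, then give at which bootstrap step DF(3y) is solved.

step 1 [1y] bond c/1=13/200: DF=(2030103/2000000 − 13/200·(0))/(1+13/200) = 9531/10000 ≈ 0.953100
step 2 [2y] zero: DF = P = 1157/1250 ≈ 0.925600
step 3 [3y] bond c/1=7/400: DF=(1936123/2000000 − 7/400·(0.953100+0.925600))/(1+7/400) = 9191/10000 ≈ 0.919100

1 1 9531/10000
2 2 1157/1250
3 3 9191/10000
DF(3y) is solved at step 3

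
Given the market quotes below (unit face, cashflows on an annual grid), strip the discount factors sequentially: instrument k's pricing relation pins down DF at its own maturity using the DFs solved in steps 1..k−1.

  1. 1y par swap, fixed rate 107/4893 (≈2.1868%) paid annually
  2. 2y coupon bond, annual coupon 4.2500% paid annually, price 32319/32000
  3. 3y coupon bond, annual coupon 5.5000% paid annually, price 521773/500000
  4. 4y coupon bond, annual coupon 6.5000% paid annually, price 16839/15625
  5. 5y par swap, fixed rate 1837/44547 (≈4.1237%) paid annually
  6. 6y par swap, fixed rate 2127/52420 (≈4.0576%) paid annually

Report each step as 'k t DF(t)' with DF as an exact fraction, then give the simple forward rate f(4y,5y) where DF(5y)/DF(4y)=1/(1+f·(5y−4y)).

1 1 4893/5000
2 2 9289/10000
3 3 8897/10000
4 4 2103/2500
5 5 8163/10000
6 6 7873/10000
f(4y,5y) = ((2103/2500)/(8163/10000) − 1)/(1) = 83/2721 ≈ 3.0503%

step 1 [1y] swap r/1=107/4893: DF=(1 − 107/4893·(0))/(1+107/4893) = 4893/5000 ≈ 0.978600
step 2 [2y] bond c/1=17/400: DF=(32319/32000 − 17/400·(0.978600))/(1+17/400) = 9289/10000 ≈ 0.928900
step 3 [3y] bond c/1=11/200: DF=(521773/500000 − 11/200·(0.978600+0.928900))/(1+11/200) = 8897/10000 ≈ 0.889700
step 4 [4y] bond c/1=13/200: DF=(16839/15625 − 13/200·(0.978600+0.928900+0.889700))/(1+13/200) = 2103/2500 ≈ 0.841200
step 5 [5y] swap r/1=1837/44547: DF=(1 − 1837/44547·(0.978600+0.928900+0.889700+0.841200))/(1+1837/44547) = 8163/10000 ≈ 0.816300
step 6 [6y] swap r/1=2127/52420: DF=(1 − 2127/52420·(0.978600+0.928900+0.889700+0.841200+0.816300))/(1+2127/52420) = 7873/10000 ≈ 0.787300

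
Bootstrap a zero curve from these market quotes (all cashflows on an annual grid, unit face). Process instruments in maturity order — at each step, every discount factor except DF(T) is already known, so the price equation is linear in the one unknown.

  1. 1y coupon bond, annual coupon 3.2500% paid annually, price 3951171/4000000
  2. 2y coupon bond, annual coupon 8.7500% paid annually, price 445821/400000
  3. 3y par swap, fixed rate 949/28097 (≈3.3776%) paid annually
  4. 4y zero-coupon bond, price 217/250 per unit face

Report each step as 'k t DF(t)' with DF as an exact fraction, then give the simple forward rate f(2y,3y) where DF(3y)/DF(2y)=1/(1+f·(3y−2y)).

step 1 [1y] bond c/1=13/400: DF=(3951171/4000000 − 13/400·(0))/(1+13/400) = 9567/10000 ≈ 0.956700
step 2 [2y] bond c/1=7/80: DF=(445821/400000 − 7/80·(0.956700))/(1+7/80) = 9479/10000 ≈ 0.947900
step 3 [3y] swap r/1=949/28097: DF=(1 − 949/28097·(0.956700+0.947900))/(1+949/28097) = 9051/10000 ≈ 0.905100
step 4 [4y] zero: DF = P = 217/250 ≈ 0.868000

1 1 9567/10000
2 2 9479/10000
3 3 9051/10000
4 4 217/250
f(2y,3y) = ((9479/10000)/(9051/10000) − 1)/(1) = 428/9051 ≈ 4.7288%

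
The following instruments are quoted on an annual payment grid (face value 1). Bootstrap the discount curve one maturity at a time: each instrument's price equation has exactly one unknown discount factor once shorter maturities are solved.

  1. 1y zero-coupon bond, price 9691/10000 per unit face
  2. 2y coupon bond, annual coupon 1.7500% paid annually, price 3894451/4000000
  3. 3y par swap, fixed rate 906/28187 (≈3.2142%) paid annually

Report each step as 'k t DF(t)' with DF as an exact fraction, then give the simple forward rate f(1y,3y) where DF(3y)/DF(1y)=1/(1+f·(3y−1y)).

step 1 [1y] zero: DF = P = 9691/10000 ≈ 0.969100
step 2 [2y] bond c/1=7/400: DF=(3894451/4000000 − 7/400·(0.969100))/(1+7/400) = 4701/5000 ≈ 0.940200
step 3 [3y] swap r/1=906/28187: DF=(1 − 906/28187·(0.969100+0.940200))/(1+906/28187) = 4547/5000 ≈ 0.909400

1 1 9691/10000
2 2 4701/5000
3 3 4547/5000
f(1y,3y) = ((9691/10000)/(4547/5000) − 1)/(2) = 597/18188 ≈ 3.2824%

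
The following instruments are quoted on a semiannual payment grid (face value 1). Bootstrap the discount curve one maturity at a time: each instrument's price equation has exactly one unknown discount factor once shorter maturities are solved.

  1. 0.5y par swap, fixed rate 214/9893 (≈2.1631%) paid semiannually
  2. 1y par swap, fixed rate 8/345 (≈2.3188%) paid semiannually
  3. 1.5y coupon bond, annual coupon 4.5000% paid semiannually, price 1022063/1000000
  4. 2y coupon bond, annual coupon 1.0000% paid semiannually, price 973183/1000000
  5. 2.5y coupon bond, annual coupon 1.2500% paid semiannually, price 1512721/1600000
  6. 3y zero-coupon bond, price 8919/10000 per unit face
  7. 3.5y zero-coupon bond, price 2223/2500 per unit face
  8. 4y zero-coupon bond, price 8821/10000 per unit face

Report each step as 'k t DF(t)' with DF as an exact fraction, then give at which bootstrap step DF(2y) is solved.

1 1/2 9893/10000
2 1 2443/2500
3 3/2 9563/10000
4 2 4769/5000
5 5/2 1831/2000
6 3 8919/10000
7 7/2 2223/2500
8 4 8821/10000
DF(2y) is solved at step 4

step 1 [0.5y] swap r/2=107/9893: DF=(1 − 107/9893·(0))/(1+107/9893) = 9893/10000 ≈ 0.989300
step 2 [1y] swap r/2=4/345: DF=(1 − 4/345·(0.989300))/(1+4/345) = 2443/2500 ≈ 0.977200
step 3 [1.5y] bond c/2=9/400: DF=(1022063/1000000 − 9/400·(0.989300+0.977200))/(1+9/400) = 9563/10000 ≈ 0.956300
step 4 [2y] bond c/2=1/200: DF=(973183/1000000 − 1/200·(0.989300+0.977200+0.956300))/(1+1/200) = 4769/5000 ≈ 0.953800
step 5 [2.5y] bond c/2=1/160: DF=(1512721/1600000 − 1/160·(0.989300+0.977200+0.956300+0.953800))/(1+1/160) = 1831/2000 ≈ 0.915500
step 6 [3y] zero: DF = P = 8919/10000 ≈ 0.891900
step 7 [3.5y] zero: DF = P = 2223/2500 ≈ 0.889200
step 8 [4y] zero: DF = P = 8821/10000 ≈ 0.882100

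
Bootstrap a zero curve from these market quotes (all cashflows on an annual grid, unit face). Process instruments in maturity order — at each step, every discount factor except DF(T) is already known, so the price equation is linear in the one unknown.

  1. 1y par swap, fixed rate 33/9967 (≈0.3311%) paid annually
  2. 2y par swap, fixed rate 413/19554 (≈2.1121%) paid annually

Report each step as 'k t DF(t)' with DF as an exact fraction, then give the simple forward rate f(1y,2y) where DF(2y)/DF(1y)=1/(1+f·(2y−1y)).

step 1 [1y] swap r/1=33/9967: DF=(1 − 33/9967·(0))/(1+33/9967) = 9967/10000 ≈ 0.996700
step 2 [2y] swap r/1=413/19554: DF=(1 − 413/19554·(0.996700))/(1+413/19554) = 9587/10000 ≈ 0.958700

1 1 9967/10000
2 2 9587/10000
f(1y,2y) = ((9967/10000)/(9587/10000) − 1)/(1) = 380/9587 ≈ 3.9637%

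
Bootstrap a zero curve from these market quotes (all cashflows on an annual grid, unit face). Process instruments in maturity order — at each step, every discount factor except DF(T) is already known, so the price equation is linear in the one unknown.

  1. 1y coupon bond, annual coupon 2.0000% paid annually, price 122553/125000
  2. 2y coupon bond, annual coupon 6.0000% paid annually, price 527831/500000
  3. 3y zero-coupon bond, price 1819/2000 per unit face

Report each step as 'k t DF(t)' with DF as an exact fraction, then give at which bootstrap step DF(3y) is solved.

1 1 2403/2500
2 2 1883/2000
3 3 1819/2000
DF(3y) is solved at step 3

step 1 [1y] bond c/1=1/50: DF=(122553/125000 − 1/50·(0))/(1+1/50) = 2403/2500 ≈ 0.961200
step 2 [2y] bond c/1=3/50: DF=(527831/500000 − 3/50·(0.961200))/(1+3/50) = 1883/2000 ≈ 0.941500
step 3 [3y] zero: DF = P = 1819/2000 ≈ 0.909500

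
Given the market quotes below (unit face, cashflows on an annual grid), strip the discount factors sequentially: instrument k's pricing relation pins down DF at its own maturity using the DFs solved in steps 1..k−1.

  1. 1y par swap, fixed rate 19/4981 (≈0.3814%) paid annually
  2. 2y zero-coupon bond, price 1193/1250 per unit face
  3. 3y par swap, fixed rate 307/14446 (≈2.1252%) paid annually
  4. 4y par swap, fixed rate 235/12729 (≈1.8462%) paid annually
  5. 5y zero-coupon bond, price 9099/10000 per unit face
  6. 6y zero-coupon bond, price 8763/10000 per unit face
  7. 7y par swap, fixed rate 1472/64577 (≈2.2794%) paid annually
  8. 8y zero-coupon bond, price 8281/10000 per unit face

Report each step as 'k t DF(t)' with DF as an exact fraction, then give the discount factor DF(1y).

1 1 4981/5000
2 2 1193/1250
3 3 4693/5000
4 4 1859/2000
5 5 9099/10000
6 6 8763/10000
7 7 533/625
8 8 8281/10000
DF(1y) = 4981/5000 ≈ 0.996200

step 1 [1y] swap r/1=19/4981: DF=(1 − 19/4981·(0))/(1+19/4981) = 4981/5000 ≈ 0.996200
step 2 [2y] zero: DF = P = 1193/1250 ≈ 0.954400
step 3 [3y] swap r/1=307/14446: DF=(1 − 307/14446·(0.996200+0.954400))/(1+307/14446) = 4693/5000 ≈ 0.938600
step 4 [4y] swap r/1=235/12729: DF=(1 − 235/12729·(0.996200+0.954400+0.938600))/(1+235/12729) = 1859/2000 ≈ 0.929500
step 5 [5y] zero: DF = P = 9099/10000 ≈ 0.909900
step 6 [6y] zero: DF = P = 8763/10000 ≈ 0.876300
step 7 [7y] swap r/1=1472/64577: DF=(1 − 1472/64577·(0.996200+0.954400+0.938600+0.929500+0.909900+0.876300))/(1+1472/64577) = 533/625 ≈ 0.852800
step 8 [8y] zero: DF = P = 8281/10000 ≈ 0.828100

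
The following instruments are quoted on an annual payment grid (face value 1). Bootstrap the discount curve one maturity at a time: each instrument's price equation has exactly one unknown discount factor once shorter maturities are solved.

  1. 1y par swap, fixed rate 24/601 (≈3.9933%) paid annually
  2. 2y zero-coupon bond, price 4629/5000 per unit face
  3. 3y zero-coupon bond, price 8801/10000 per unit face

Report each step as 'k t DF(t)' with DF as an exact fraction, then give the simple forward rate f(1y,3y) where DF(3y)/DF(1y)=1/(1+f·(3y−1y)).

step 1 [1y] swap r/1=24/601: DF=(1 − 24/601·(0))/(1+24/601) = 601/625 ≈ 0.961600
step 2 [2y] zero: DF = P = 4629/5000 ≈ 0.925800
step 3 [3y] zero: DF = P = 8801/10000 ≈ 0.880100

1 1 601/625
2 2 4629/5000
3 3 8801/10000
f(1y,3y) = ((601/625)/(8801/10000) − 1)/(2) = 815/17602 ≈ 4.6302%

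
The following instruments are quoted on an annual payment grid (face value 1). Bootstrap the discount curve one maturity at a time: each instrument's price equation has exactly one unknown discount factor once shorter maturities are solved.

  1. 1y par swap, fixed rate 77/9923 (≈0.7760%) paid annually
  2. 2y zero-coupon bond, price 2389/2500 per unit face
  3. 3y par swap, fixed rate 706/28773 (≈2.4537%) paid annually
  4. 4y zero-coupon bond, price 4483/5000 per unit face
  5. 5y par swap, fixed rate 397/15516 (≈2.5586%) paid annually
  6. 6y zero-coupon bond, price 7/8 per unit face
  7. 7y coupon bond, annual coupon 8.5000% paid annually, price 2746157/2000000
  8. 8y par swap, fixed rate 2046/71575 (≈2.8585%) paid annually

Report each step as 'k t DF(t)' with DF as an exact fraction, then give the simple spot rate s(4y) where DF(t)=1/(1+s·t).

step 1 [1y] swap r/1=77/9923: DF=(1 − 77/9923·(0))/(1+77/9923) = 9923/10000 ≈ 0.992300
step 2 [2y] zero: DF = P = 2389/2500 ≈ 0.955600
step 3 [3y] swap r/1=706/28773: DF=(1 − 706/28773·(0.992300+0.955600))/(1+706/28773) = 4647/5000 ≈ 0.929400
step 4 [4y] zero: DF = P = 4483/5000 ≈ 0.896600
step 5 [5y] swap r/1=397/15516: DF=(1 − 397/15516·(0.992300+0.955600+0.929400+0.896600))/(1+397/15516) = 8809/10000 ≈ 0.880900
step 6 [6y] zero: DF = P = 7/8 ≈ 0.875000
step 7 [7y] bond c/1=17/200: DF=(2746157/2000000 − 17/200·(0.992300+0.955600+0.929400+0.896600+0.880900+0.875000))/(1+17/200) = 8323/10000 ≈ 0.832300
step 8 [8y] swap r/1=2046/71575: DF=(1 − 2046/71575·(0.992300+0.955600+0.929400+0.896600+0.880900+0.875000+0.832300))/(1+2046/71575) = 3977/5000 ≈ 0.795400

1 1 9923/10000
2 2 2389/2500
3 3 4647/5000
4 4 4483/5000
5 5 8809/10000
6 6 7/8
7 7 8323/10000
8 8 3977/5000
s(4y) = (1/(4483/5000) − 1)/(4) = 517/17932 ≈ 2.8831%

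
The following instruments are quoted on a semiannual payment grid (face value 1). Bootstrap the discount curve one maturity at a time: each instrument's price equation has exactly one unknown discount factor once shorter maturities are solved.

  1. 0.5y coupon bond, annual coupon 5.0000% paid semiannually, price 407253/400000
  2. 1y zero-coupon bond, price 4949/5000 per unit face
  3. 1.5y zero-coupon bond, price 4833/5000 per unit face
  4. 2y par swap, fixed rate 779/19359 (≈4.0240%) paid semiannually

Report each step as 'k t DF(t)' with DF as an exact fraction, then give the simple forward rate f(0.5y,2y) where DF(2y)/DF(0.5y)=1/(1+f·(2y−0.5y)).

1 1/2 9933/10000
2 1 4949/5000
3 3/2 4833/5000
4 2 9221/10000
f(0.5y,2y) = ((9933/10000)/(9221/10000) − 1)/(3/2) = 1424/27663 ≈ 5.1477%

step 1 [0.5y] bond c/2=1/40: DF=(407253/400000 − 1/40·(0))/(1+1/40) = 9933/10000 ≈ 0.993300
step 2 [1y] zero: DF = P = 4949/5000 ≈ 0.989800
step 3 [1.5y] zero: DF = P = 4833/5000 ≈ 0.966600
step 4 [2y] swap r/2=779/38718: DF=(1 − 779/38718·(0.993300+0.989800+0.966600))/(1+779/38718) = 9221/10000 ≈ 0.922100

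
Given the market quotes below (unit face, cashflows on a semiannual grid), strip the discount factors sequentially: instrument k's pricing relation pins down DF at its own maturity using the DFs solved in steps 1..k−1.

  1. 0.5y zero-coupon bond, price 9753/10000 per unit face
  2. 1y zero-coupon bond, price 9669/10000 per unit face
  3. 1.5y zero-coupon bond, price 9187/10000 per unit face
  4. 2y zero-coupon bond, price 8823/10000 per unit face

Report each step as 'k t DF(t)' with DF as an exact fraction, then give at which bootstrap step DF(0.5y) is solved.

step 1 [0.5y] zero: DF = P = 9753/10000 ≈ 0.975300
step 2 [1y] zero: DF = P = 9669/10000 ≈ 0.966900
step 3 [1.5y] zero: DF = P = 9187/10000 ≈ 0.918700
step 4 [2y] zero: DF = P = 8823/10000 ≈ 0.882300

1 1/2 9753/10000
2 1 9669/10000
3 3/2 9187/10000
4 2 8823/10000
DF(0.5y) is solved at step 1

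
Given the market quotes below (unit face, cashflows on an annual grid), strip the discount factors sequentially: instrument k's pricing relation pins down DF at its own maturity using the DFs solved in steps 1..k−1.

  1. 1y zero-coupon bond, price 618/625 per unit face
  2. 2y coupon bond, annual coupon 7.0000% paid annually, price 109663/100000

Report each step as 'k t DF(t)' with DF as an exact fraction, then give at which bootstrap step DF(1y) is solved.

1 1 618/625
2 2 4801/5000
DF(1y) is solved at step 1

step 1 [1y] zero: DF = P = 618/625 ≈ 0.988800
step 2 [2y] bond c/1=7/100: DF=(109663/100000 − 7/100·(0.988800))/(1+7/100) = 4801/5000 ≈ 0.960200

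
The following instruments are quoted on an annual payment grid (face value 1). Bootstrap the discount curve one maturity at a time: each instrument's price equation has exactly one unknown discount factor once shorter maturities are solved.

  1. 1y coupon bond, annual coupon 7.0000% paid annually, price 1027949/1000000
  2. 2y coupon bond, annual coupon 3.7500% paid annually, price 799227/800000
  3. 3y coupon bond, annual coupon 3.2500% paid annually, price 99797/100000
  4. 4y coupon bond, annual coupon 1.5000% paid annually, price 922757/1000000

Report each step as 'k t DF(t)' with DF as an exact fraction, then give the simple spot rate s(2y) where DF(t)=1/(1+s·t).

step 1 [1y] bond c/1=7/100: DF=(1027949/1000000 − 7/100·(0))/(1+7/100) = 9607/10000 ≈ 0.960700
step 2 [2y] bond c/1=3/80: DF=(799227/800000 − 3/80·(0.960700))/(1+3/80) = 4641/5000 ≈ 0.928200
step 3 [3y] bond c/1=13/400: DF=(99797/100000 − 13/400·(0.960700+0.928200))/(1+13/400) = 9071/10000 ≈ 0.907100
step 4 [4y] bond c/1=3/200: DF=(922757/1000000 − 3/200·(0.960700+0.928200+0.907100))/(1+3/200) = 4339/5000 ≈ 0.867800

1 1 9607/10000
2 2 4641/5000
3 3 9071/10000
4 4 4339/5000
s(2y) = (1/(4641/5000) − 1)/(2) = 359/9282 ≈ 3.8677%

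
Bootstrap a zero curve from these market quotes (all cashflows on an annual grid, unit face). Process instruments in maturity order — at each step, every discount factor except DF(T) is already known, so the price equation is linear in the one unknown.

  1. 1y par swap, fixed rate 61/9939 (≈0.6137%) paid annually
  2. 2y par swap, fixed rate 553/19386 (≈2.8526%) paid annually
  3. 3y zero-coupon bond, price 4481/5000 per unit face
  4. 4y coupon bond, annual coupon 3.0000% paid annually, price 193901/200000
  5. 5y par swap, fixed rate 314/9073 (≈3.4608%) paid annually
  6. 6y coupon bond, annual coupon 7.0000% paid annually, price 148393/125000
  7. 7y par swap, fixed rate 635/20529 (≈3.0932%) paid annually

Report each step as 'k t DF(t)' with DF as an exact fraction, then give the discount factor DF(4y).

step 1 [1y] swap r/1=61/9939: DF=(1 − 61/9939·(0))/(1+61/9939) = 9939/10000 ≈ 0.993900
step 2 [2y] swap r/1=553/19386: DF=(1 − 553/19386·(0.993900))/(1+553/19386) = 9447/10000 ≈ 0.944700
step 3 [3y] zero: DF = P = 4481/5000 ≈ 0.896200
step 4 [4y] bond c/1=3/100: DF=(193901/200000 − 3/100·(0.993900+0.944700+0.896200))/(1+3/100) = 8587/10000 ≈ 0.858700
step 5 [5y] swap r/1=314/9073: DF=(1 − 314/9073·(0.993900+0.944700+0.896200+0.858700))/(1+314/9073) = 843/1000 ≈ 0.843000
step 6 [6y] bond c/1=7/100: DF=(148393/125000 − 7/100·(0.993900+0.944700+0.896200+0.858700+0.843000))/(1+7/100) = 8127/10000 ≈ 0.812700
step 7 [7y] swap r/1=635/20529: DF=(1 − 635/20529·(0.993900+0.944700+0.896200+0.858700+0.843000+0.812700))/(1+635/20529) = 1619/2000 ≈ 0.809500

1 1 9939/10000
2 2 9447/10000
3 3 4481/5000
4 4 8587/10000
5 5 843/1000
6 6 8127/10000
7 7 1619/2000
DF(4y) = 8587/10000 ≈ 0.858700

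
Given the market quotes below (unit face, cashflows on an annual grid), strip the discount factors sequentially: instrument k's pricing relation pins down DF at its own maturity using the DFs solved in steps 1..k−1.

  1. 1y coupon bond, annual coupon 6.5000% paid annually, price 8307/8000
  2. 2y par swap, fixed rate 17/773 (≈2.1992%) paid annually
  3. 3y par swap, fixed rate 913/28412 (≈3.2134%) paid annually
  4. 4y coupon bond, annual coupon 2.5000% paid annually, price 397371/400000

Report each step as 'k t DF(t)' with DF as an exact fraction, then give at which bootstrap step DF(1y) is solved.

1 1 39/40
2 2 383/400
3 3 9087/10000
4 4 8999/10000
DF(1y) is solved at step 1

step 1 [1y] bond c/1=13/200: DF=(8307/8000 − 13/200·(0))/(1+13/200) = 39/40 ≈ 0.975000
step 2 [2y] swap r/1=17/773: DF=(1 − 17/773·(0.975000))/(1+17/773) = 383/400 ≈ 0.957500
step 3 [3y] swap r/1=913/28412: DF=(1 − 913/28412·(0.975000+0.957500))/(1+913/28412) = 9087/10000 ≈ 0.908700
step 4 [4y] bond c/1=1/40: DF=(397371/400000 − 1/40·(0.975000+0.957500+0.908700))/(1+1/40) = 8999/10000 ≈ 0.899900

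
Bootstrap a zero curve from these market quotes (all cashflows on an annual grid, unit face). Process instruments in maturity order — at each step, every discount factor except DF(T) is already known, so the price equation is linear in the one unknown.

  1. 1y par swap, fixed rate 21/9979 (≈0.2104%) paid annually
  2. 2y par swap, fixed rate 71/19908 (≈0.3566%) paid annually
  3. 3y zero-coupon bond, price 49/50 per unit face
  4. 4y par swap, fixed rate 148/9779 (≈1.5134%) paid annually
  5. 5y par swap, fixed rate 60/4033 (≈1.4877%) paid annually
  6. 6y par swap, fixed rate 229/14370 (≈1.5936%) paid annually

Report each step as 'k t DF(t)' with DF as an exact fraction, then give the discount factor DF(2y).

1 1 9979/10000
2 2 9929/10000
3 3 49/50
4 4 588/625
5 5 116/125
6 6 2271/2500
DF(2y) = 9929/10000 ≈ 0.992900

step 1 [1y] swap r/1=21/9979: DF=(1 − 21/9979·(0))/(1+21/9979) = 9979/10000 ≈ 0.997900
step 2 [2y] swap r/1=71/19908: DF=(1 − 71/19908·(0.997900))/(1+71/19908) = 9929/10000 ≈ 0.992900
step 3 [3y] zero: DF = P = 49/50 ≈ 0.980000
step 4 [4y] swap r/1=148/9779: DF=(1 − 148/9779·(0.997900+0.992900+0.980000))/(1+148/9779) = 588/625 ≈ 0.940800
step 5 [5y] swap r/1=60/4033: DF=(1 − 60/4033·(0.997900+0.992900+0.980000+0.940800))/(1+60/4033) = 116/125 ≈ 0.928000
step 6 [6y] swap r/1=229/14370: DF=(1 − 229/14370·(0.997900+0.992900+0.980000+0.940800+0.928000))/(1+229/14370) = 2271/2500 ≈ 0.908400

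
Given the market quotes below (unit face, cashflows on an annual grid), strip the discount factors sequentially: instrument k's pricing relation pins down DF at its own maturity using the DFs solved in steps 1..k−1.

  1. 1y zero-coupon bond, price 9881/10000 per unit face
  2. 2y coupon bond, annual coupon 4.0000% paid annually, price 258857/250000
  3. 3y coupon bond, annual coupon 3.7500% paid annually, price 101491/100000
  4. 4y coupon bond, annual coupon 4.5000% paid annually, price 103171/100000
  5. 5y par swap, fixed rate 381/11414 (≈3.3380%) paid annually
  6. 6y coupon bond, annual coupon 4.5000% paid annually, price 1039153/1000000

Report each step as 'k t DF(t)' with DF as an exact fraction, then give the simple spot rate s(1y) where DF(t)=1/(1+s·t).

1 1 9881/10000
2 2 1197/1250
3 3 9079/10000
4 4 2161/2500
5 5 2119/2500
6 6 3989/5000
s(1y) = (1/(9881/10000) − 1)/(1) = 119/9881 ≈ 1.2043%

step 1 [1y] zero: DF = P = 9881/10000 ≈ 0.988100
step 2 [2y] bond c/1=1/25: DF=(258857/250000 − 1/25·(0.988100))/(1+1/25) = 1197/1250 ≈ 0.957600
step 3 [3y] bond c/1=3/80: DF=(101491/100000 − 3/80·(0.988100+0.957600))/(1+3/80) = 9079/10000 ≈ 0.907900
step 4 [4y] bond c/1=9/200: DF=(103171/100000 − 9/200·(0.988100+0.957600+0.907900))/(1+9/200) = 2161/2500 ≈ 0.864400
step 5 [5y] swap r/1=381/11414: DF=(1 − 381/11414·(0.988100+0.957600+0.907900+0.864400))/(1+381/11414) = 2119/2500 ≈ 0.847600
step 6 [6y] bond c/1=9/200: DF=(1039153/1000000 − 9/200·(0.988100+0.957600+0.907900+0.864400+0.847600))/(1+9/200) = 3989/5000 ≈ 0.797800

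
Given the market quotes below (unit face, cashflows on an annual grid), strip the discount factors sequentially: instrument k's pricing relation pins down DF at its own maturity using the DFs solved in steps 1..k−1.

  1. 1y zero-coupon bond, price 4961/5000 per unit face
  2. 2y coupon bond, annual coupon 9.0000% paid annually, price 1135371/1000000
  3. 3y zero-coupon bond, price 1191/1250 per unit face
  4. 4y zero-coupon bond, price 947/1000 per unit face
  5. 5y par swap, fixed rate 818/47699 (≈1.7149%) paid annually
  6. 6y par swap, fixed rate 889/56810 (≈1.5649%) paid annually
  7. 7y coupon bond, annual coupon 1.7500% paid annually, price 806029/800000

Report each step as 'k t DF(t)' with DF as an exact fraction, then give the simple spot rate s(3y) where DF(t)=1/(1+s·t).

1 1 4961/5000
2 2 9597/10000
3 3 1191/1250
4 4 947/1000
5 5 4591/5000
6 6 9111/10000
7 7 357/400
s(3y) = (1/(1191/1250) − 1)/(3) = 59/3573 ≈ 1.6513%

step 1 [1y] zero: DF = P = 4961/5000 ≈ 0.992200
step 2 [2y] bond c/1=9/100: DF=(1135371/1000000 − 9/100·(0.992200))/(1+9/100) = 9597/10000 ≈ 0.959700
step 3 [3y] zero: DF = P = 1191/1250 ≈ 0.952800
step 4 [4y] zero: DF = P = 947/1000 ≈ 0.947000
step 5 [5y] swap r/1=818/47699: DF=(1 − 818/47699·(0.992200+0.959700+0.952800+0.947000))/(1+818/47699) = 4591/5000 ≈ 0.918200
step 6 [6y] swap r/1=889/56810: DF=(1 − 889/56810·(0.992200+0.959700+0.952800+0.947000+0.918200))/(1+889/56810) = 9111/10000 ≈ 0.911100
step 7 [7y] bond c/1=7/400: DF=(806029/800000 − 7/400·(0.992200+0.959700+0.952800+0.947000+0.918200+0.911100))/(1+7/400) = 357/400 ≈ 0.892500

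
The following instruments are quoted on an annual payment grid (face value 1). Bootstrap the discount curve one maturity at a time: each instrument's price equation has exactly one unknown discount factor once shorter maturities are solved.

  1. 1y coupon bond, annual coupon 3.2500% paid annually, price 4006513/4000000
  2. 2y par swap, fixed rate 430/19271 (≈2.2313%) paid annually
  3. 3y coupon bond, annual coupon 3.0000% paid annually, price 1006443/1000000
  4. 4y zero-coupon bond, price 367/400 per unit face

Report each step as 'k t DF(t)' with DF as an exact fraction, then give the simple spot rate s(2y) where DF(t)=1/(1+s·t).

step 1 [1y] bond c/1=13/400: DF=(4006513/4000000 − 13/400·(0))/(1+13/400) = 9701/10000 ≈ 0.970100
step 2 [2y] swap r/1=430/19271: DF=(1 − 430/19271·(0.970100))/(1+430/19271) = 957/1000 ≈ 0.957000
step 3 [3y] bond c/1=3/100: DF=(1006443/1000000 − 3/100·(0.970100+0.957000))/(1+3/100) = 921/1000 ≈ 0.921000
step 4 [4y] zero: DF = P = 367/400 ≈ 0.917500

1 1 9701/10000
2 2 957/1000
3 3 921/1000
4 4 367/400
s(2y) = (1/(957/1000) − 1)/(2) = 43/1914 ≈ 2.2466%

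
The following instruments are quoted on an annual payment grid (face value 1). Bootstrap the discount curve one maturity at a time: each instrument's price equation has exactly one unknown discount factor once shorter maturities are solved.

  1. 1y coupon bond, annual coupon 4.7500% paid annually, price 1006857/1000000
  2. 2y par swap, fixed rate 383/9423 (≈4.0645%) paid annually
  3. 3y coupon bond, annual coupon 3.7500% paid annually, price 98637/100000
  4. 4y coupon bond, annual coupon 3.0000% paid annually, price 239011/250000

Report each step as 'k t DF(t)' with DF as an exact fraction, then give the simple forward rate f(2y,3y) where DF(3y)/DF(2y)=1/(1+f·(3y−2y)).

step 1 [1y] bond c/1=19/400: DF=(1006857/1000000 − 19/400·(0))/(1+19/400) = 2403/2500 ≈ 0.961200
step 2 [2y] swap r/1=383/9423: DF=(1 − 383/9423·(0.961200))/(1+383/9423) = 4617/5000 ≈ 0.923400
step 3 [3y] bond c/1=3/80: DF=(98637/100000 − 3/80·(0.961200+0.923400))/(1+3/80) = 4413/5000 ≈ 0.882600
step 4 [4y] bond c/1=3/100: DF=(239011/250000 − 3/100·(0.961200+0.923400+0.882600))/(1+3/100) = 2119/2500 ≈ 0.847600

1 1 2403/2500
2 2 4617/5000
3 3 4413/5000
4 4 2119/2500
f(2y,3y) = ((4617/5000)/(4413/5000) − 1)/(1) = 68/1471 ≈ 4.6227%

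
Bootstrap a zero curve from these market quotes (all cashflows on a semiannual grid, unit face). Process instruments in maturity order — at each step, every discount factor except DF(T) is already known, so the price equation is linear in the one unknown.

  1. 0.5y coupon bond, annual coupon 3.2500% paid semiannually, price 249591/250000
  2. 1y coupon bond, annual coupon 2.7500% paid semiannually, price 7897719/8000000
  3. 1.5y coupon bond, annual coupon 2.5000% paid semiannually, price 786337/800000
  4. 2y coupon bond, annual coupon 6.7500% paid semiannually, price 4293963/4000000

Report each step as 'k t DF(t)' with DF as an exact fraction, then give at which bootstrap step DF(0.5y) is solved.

1 1/2 614/625
2 1 1921/2000
3 3/2 2367/2500
4 2 9441/10000
DF(0.5y) is solved at step 1

step 1 [0.5y] bond c/2=13/800: DF=(249591/250000 − 13/800·(0))/(1+13/800) = 614/625 ≈ 0.982400
step 2 [1y] bond c/2=11/800: DF=(7897719/8000000 − 11/800·(0.982400))/(1+11/800) = 1921/2000 ≈ 0.960500
step 3 [1.5y] bond c/2=1/80: DF=(786337/800000 − 1/80·(0.982400+0.960500))/(1+1/80) = 2367/2500 ≈ 0.946800
step 4 [2y] bond c/2=27/800: DF=(4293963/4000000 − 27/800·(0.982400+0.960500+0.946800))/(1+27/800) = 9441/10000 ≈ 0.944100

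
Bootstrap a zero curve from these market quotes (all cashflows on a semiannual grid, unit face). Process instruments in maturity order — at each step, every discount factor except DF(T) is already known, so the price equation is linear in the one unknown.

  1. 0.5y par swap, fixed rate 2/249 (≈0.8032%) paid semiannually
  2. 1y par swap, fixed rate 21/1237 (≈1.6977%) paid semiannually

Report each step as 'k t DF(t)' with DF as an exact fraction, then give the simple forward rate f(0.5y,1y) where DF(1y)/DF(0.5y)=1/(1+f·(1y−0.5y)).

step 1 [0.5y] swap r/2=1/249: DF=(1 − 1/249·(0))/(1+1/249) = 249/250 ≈ 0.996000
step 2 [1y] swap r/2=21/2474: DF=(1 − 21/2474·(0.996000))/(1+21/2474) = 1229/1250 ≈ 0.983200

1 1/2 249/250
2 1 1229/1250
f(0.5y,1y) = ((249/250)/(1229/1250) − 1)/(1/2) = 32/1229 ≈ 2.6037%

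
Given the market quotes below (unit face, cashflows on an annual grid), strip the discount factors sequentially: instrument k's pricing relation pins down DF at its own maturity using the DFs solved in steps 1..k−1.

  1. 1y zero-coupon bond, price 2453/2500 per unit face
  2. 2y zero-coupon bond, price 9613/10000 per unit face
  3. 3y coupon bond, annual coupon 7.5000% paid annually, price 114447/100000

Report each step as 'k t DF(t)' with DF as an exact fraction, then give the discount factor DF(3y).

step 1 [1y] zero: DF = P = 2453/2500 ≈ 0.981200
step 2 [2y] zero: DF = P = 9613/10000 ≈ 0.961300
step 3 [3y] bond c/1=3/40: DF=(114447/100000 − 3/40·(0.981200+0.961300))/(1+3/40) = 9291/10000 ≈ 0.929100

1 1 2453/2500
2 2 9613/10000
3 3 9291/10000
DF(3y) = 9291/10000 ≈ 0.929100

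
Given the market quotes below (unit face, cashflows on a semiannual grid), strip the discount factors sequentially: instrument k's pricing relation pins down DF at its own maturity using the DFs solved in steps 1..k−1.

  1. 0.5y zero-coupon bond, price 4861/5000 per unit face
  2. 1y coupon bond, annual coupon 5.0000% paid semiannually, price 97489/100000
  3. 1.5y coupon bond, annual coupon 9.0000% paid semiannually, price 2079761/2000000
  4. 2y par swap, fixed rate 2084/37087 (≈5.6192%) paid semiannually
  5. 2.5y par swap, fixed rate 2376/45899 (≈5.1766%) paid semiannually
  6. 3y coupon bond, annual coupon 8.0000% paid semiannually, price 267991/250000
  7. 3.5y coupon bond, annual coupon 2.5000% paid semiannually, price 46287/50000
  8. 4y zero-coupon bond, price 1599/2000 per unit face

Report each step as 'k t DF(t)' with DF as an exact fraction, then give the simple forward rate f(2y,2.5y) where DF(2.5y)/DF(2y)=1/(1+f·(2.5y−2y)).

1 1/2 4861/5000
2 1 4637/5000
3 3/2 9133/10000
4 2 4479/5000
5 5/2 2203/2500
6 3 4271/5000
7 7/2 8471/10000
8 4 1599/2000
f(2y,2.5y) = ((4479/5000)/(2203/2500) − 1)/(1/2) = 73/2203 ≈ 3.3137%

step 1 [0.5y] zero: DF = P = 4861/5000 ≈ 0.972200
step 2 [1y] bond c/2=1/40: DF=(97489/100000 − 1/40·(0.972200))/(1+1/40) = 4637/5000 ≈ 0.927400
step 3 [1.5y] bond c/2=9/200: DF=(2079761/2000000 − 9/200·(0.972200+0.927400))/(1+9/200) = 9133/10000 ≈ 0.913300
step 4 [2y] swap r/2=1042/37087: DF=(1 − 1042/37087·(0.972200+0.927400+0.913300))/(1+1042/37087) = 4479/5000 ≈ 0.895800
step 5 [2.5y] swap r/2=1188/45899: DF=(1 − 1188/45899·(0.972200+0.927400+0.913300+0.895800))/(1+1188/45899) = 2203/2500 ≈ 0.881200
step 6 [3y] bond c/2=1/25: DF=(267991/250000 − 1/25·(0.972200+0.927400+0.913300+0.895800+0.881200))/(1+1/25) = 4271/5000 ≈ 0.854200
step 7 [3.5y] bond c/2=1/80: DF=(46287/50000 − 1/80·(0.972200+0.927400+0.913300+0.895800+0.881200+0.854200))/(1+1/80) = 8471/10000 ≈ 0.847100
step 8 [4y] zero: DF = P = 1599/2000 ≈ 0.799500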